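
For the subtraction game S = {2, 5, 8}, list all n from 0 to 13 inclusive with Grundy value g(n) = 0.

Grundy values for subtraction set {2, 5, 8}:
k:     0  1  2  3  4  5  6  7  8  9 10 11 12 13
g(k):  0  0  1  1  0  2  1  0  2  1  0  0  1  1
The P-positions (g = 0) in 0..13 are 0, 1, 4, 7, 10, 11.

0, 1, 4, 7, 10, 11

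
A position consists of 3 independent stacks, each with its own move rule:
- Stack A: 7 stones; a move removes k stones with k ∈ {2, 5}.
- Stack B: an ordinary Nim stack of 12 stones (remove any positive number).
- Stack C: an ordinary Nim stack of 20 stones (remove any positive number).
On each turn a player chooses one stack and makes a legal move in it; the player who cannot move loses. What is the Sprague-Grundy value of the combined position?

24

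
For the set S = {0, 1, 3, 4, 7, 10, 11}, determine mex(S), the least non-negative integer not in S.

The values 0, 1 are all present; 2 is the first non-negative integer missing from the set.

2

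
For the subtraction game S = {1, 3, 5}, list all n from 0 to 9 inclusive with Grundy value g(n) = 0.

0, 2, 4, 6, 8

Grundy values for subtraction set {1, 3, 5}:
g(0) = mex{} = 0
g(1) = mex{0} = 1
g(2) = mex{1} = 0
g(3) = mex{0} = 1
g(4) = mex{1} = 0
g(5) = mex{0} = 1
g(6) = mex{1} = 0
g(7) = mex{0} = 1
g(8) = mex{1} = 0
g(9) = mex{0} = 1
The P-positions (g = 0) in 0..9 are 0, 2, 4, 6, 8.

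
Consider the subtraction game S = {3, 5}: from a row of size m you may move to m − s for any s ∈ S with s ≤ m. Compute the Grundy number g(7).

Compute g(0), g(1), … for moves {3, 5}:
k:     0  1  2  3  4  5  6  7
g(k):  0  0  0  1  1  1  2  2
So g(7) = 2.

2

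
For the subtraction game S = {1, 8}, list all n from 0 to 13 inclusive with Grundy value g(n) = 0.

0, 2, 4, 6, 9, 11, 13

Build the Grundy sequence with g(k) = mex{g(k−s) : s ∈ {1, 8}, s ≤ k}:
g(0) = mex{} = 0
g(1) = mex{0} = 1
g(2) = mex{1} = 0
g(3) = mex{0} = 1
g(4) = mex{1} = 0
g(5) = mex{0} = 1
g(6) = mex{1} = 0
g(7) = mex{0} = 1
g(8) = mex{0,1} = 2
g(9) = mex{1,2} = 0
g(10) = mex{0} = 1
g(11) = mex{1} = 0
g(12) = mex{0} = 1
g(13) = mex{1} = 0
The P-positions (g = 0) in 0..13 are 0, 2, 4, 6, 9, 11, 13.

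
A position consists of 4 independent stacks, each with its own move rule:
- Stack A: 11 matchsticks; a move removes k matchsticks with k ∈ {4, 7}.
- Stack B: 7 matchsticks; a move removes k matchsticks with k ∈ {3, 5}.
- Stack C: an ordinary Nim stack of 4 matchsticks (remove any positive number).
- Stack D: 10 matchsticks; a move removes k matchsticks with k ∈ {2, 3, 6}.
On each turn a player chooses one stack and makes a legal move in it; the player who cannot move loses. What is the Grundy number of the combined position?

6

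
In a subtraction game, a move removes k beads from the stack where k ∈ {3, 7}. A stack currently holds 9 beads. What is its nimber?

Compute g(0), g(1), … for moves {3, 7}:
g(0) = mex{} = 0
g(1) = mex{} = 0
g(2) = mex{} = 0
g(3) = mex{0} = 1
g(4) = mex{0} = 1
g(5) = mex{0} = 1
g(6) = mex{1} = 0
g(7) = mex{0,1} = 2
g(8) = mex{0,1} = 2
g(9) = mex{0} = 1
So g(9) = 1.

1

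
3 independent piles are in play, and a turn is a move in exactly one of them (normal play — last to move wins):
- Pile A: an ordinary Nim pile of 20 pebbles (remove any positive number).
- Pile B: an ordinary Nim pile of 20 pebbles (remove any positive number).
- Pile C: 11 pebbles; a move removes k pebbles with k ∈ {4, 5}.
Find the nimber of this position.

0

Pile A is a plain Nim pile of size 20, so its Grundy value is 20.
Pile B is a plain Nim pile of size 20, so its Grundy value is 20.
Grundy values for pile C (subtraction set {4, 5}):
g(0) = mex{} = 0
g(1) = mex{} = 0
g(2) = mex{} = 0
g(3) = mex{} = 0
g(4) = mex{0} = 1
g(5) = mex{0} = 1
g(6) = mex{0} = 1
g(7) = mex{0} = 1
g(8) = mex{0,1} = 2
g(9) = mex{1} = 0
g(10) = mex{1} = 0
g(11) = mex{1} = 0
So g(11) = 0.
The value of a disjunctive sum is the nim-sum of the parts.
Combined value = 20 ⊕ 20 ⊕ 0 = 0.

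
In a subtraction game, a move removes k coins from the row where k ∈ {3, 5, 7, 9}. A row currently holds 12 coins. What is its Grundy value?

Grundy values for subtraction set {3, 5, 7, 9}:
k:     0  1  2  3  4  5  6  7  8  9 10 11 12
g(k):  0  0  0  1  1  1  2  2  2  3  3  3  0
So g(12) = 0.

0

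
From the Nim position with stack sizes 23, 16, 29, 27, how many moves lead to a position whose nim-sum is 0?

Write each in binary and XOR column by column:
  10111  (23)
  10000  (16)
  11101  (29)
  11011  (27)
  -----
  00001  (1)
The overall nim-sum is X = 1. A stack of size p has a winning move iff p XOR X < p (reduce it to p XOR X).
  23: 23 XOR 1 = 22 < 23 — winning move (to 22).
  16: 16 XOR 1 = 17 ≥ 16 — no move.
  29: 29 XOR 1 = 28 < 29 — winning move (to 28).
  27: 27 XOR 1 = 26 < 27 — winning move (to 26).
That gives 3 winning moves.

3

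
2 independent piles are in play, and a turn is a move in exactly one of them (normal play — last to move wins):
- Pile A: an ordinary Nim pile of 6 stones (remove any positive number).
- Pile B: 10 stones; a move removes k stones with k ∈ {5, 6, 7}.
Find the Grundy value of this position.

Pile A is a plain Nim pile of size 6, so its Grundy value is 6.
Build the Grundy sequence for pile B with g(k) = mex{g(k−s) : s ∈ {5, 6, 7}, s ≤ k}:
g(0) = mex{} = 0
g(1) = mex{} = 0
g(2) = mex{} = 0
g(3) = mex{} = 0
g(4) = mex{} = 0
g(5) = mex{0} = 1
g(6) = mex{0} = 1
g(7) = mex{0} = 1
g(8) = mex{0} = 1
g(9) = mex{0} = 1
g(10) = mex{0,1} = 2
So g(10) = 2.
The value of a disjunctive sum is the nim-sum of the parts.
Combined value = 6 XOR 2 = 4.

4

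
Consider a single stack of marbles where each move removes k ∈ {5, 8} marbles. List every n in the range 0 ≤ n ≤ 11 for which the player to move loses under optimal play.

0, 1, 2, 3, 4

Grundy values for subtraction set {5, 8}:
g(0) = mex{} = 0
g(1) = mex{} = 0
g(2) = mex{} = 0
g(3) = mex{} = 0
g(4) = mex{} = 0
g(5) = mex{0} = 1
g(6) = mex{0} = 1
g(7) = mex{0} = 1
g(8) = mex{0} = 1
g(9) = mex{0} = 1
g(10) = mex{0,1} = 2
g(11) = mex{0,1} = 2
The P-positions (g = 0) in 0..11 are 0, 1, 2, 3, 4.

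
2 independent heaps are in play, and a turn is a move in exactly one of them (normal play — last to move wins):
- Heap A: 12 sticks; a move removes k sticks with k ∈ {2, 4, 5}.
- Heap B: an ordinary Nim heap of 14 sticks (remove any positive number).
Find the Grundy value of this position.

12

Build the Grundy sequence for heap A with g(k) = mex{g(k−s) : s ∈ {2, 4, 5}, s ≤ k}:
k:     0  1  2  3  4  5  6  7  8  9 10 11 12
g(k):  0  0  1  1  2  2  3  0  0  1  1  2  2
So g(12) = 2.
Heap B is a plain Nim heap of size 14, so its Grundy value is 14.
By the Sprague-Grundy theorem, the Grundy value of a sum of independent games is the XOR of the component values.
Combined value = 2 ⊕ 14 = 12.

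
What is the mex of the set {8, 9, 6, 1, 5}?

0 is not in the set, so the mex is 0.

0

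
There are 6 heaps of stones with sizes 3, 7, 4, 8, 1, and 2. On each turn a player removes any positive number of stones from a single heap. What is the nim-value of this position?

Nim-sum: 3 ⊕ 7 ⊕ 4 ⊕ 8 ⊕ 1 ⊕ 2 = 11.

11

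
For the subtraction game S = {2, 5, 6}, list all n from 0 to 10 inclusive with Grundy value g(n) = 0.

Grundy values for subtraction set {2, 5, 6}:
g(0) = mex{} = 0
g(1) = mex{} = 0
g(2) = mex{0} = 1
g(3) = mex{0} = 1
g(4) = mex{1} = 0
g(5) = mex{0,1} = 2
g(6) = mex{0} = 1
g(7) = mex{0,1,2} = 3
g(8) = mex{1} = 0
g(9) = mex{0,1,3} = 2
g(10) = mex{0,2} = 1
The P-positions (g = 0) in 0..10 are 0, 1, 4, 8.

0, 1, 4, 8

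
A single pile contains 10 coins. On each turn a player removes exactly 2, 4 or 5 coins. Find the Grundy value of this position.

Build the Grundy sequence with g(k) = mex{g(k−s) : s ∈ {2, 4, 5}, s ≤ k}:
g(0) = mex{} = 0
g(1) = mex{} = 0
g(2) = mex{0} = 1
g(3) = mex{0} = 1
g(4) = mex{0,1} = 2
g(5) = mex{0,1} = 2
g(6) = mex{0,1,2} = 3
g(7) = mex{1,2} = 0
g(8) = mex{1,2,3} = 0
g(9) = mex{0,2} = 1
g(10) = mex{0,2,3} = 1
So g(10) = 1.

1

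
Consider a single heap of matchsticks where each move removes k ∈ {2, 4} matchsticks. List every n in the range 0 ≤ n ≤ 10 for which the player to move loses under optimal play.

0, 1, 6, 7

Grundy values for subtraction set {2, 4}:
g(0) = mex{} = 0
g(1) = mex{} = 0
g(2) = mex{0} = 1
g(3) = mex{0} = 1
g(4) = mex{0,1} = 2
g(5) = mex{0,1} = 2
g(6) = mex{1,2} = 0
g(7) = mex{1,2} = 0
g(8) = mex{0,2} = 1
g(9) = mex{0,2} = 1
g(10) = mex{0,1} = 2
The P-positions (g = 0) in 0..10 are 0, 1, 6, 7.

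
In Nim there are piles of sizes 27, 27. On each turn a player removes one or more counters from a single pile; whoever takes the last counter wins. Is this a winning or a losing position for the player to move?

Nim-sum: 27 ^ 27 = 0.
The nim-sum is 0, so this is a P-position: the player to move is in a losing position under optimal play.

Losing position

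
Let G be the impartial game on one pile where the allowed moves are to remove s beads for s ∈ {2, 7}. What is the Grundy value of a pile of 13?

Build the Grundy sequence with g(k) = mex{g(k−s) : s ∈ {2, 7}, s ≤ k}:
g(0) = mex{} = 0
g(1) = mex{} = 0
g(2) = mex{0} = 1
g(3) = mex{0} = 1
g(4) = mex{1} = 0
g(5) = mex{1} = 0
g(6) = mex{0} = 1
g(7) = mex{0} = 1
g(8) = mex{0,1} = 2
g(9) = mex{1} = 0
g(10) = mex{1,2} = 0
g(11) = mex{0} = 1
g(12) = mex{0} = 1
g(13) = mex{1} = 0
So g(13) = 0.

0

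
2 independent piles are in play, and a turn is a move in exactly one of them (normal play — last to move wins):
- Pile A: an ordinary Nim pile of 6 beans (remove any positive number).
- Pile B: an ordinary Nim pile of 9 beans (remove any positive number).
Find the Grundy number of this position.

Pile A is a plain Nim pile of size 6, so its Grundy value is 6.
Pile B is a plain Nim pile of size 9, so its Grundy value is 9.
By the Sprague-Grundy theorem, the Grundy value of a sum of independent games is the XOR of the component values.
Combined value = 6 XOR 9 = 15.

15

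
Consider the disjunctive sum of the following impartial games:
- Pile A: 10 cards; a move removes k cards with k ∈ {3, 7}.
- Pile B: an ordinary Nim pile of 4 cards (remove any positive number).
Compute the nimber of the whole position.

4

Build the Grundy sequence for pile A with g(k) = mex{g(k−s) : s ∈ {3, 7}, s ≤ k}:
g(0) = mex{} = 0
g(1) = mex{} = 0
g(2) = mex{} = 0
g(3) = mex{0} = 1
g(4) = mex{0} = 1
g(5) = mex{0} = 1
g(6) = mex{1} = 0
g(7) = mex{0,1} = 2
g(8) = mex{0,1} = 2
g(9) = mex{0} = 1
g(10) = mex{1,2} = 0
So g(10) = 0.
Pile B is a plain Nim pile of size 4, so its Grundy value is 4.
By the Sprague-Grundy theorem, the Grundy value of a sum of independent games is the XOR of the component values.
Combined value = 0 XOR 4 = 4.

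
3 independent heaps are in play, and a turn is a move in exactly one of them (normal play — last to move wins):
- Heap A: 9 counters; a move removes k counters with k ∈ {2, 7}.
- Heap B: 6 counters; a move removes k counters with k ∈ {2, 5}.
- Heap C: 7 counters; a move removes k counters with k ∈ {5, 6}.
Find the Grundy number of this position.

Grundy values for heap A (subtraction set {2, 7}):
g(0) = mex{} = 0
g(1) = mex{} = 0
g(2) = mex{0} = 1
g(3) = mex{0} = 1
g(4) = mex{1} = 0
g(5) = mex{1} = 0
g(6) = mex{0} = 1
g(7) = mex{0} = 1
g(8) = mex{0,1} = 2
g(9) = mex{1} = 0
So g(9) = 0.
Grundy values for heap B (subtraction set {2, 5}):
k:     0  1  2  3  4  5  6
g(k):  0  0  1  1  0  2  1
So g(6) = 1.
Build the Grundy sequence for heap C with g(k) = mex{g(k−s) : s ∈ {5, 6}, s ≤ k}:
k:     0  1  2  3  4  5  6  7
g(k):  0  0  0  0  0  1  1  1
So g(7) = 1.
By the Sprague-Grundy theorem, the Grundy value of a sum of independent games is the XOR of the component values.
Combined value = 0 ⊕ 1 ⊕ 1 = 0.

0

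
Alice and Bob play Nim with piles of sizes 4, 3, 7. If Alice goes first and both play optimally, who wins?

Bob wins

Compute the nim-sum pairwise:
4 XOR 3 = 7
7 XOR 7 = 0
The nim-sum is 0, so this is a P-position: the player to move is in a losing position under optimal play; Alice is about to move from it and so loses — Bob wins.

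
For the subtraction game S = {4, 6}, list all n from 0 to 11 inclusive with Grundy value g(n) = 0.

0, 1, 2, 3, 10, 11

Compute g(0), g(1), … for moves {4, 6}:
k:     0  1  2  3  4  5  6  7  8  9 10 11
g(k):  0  0  0  0  1  1  1  1  2  2  0  0
The P-positions (g = 0) in 0..11 are 0, 1, 2, 3, 10, 11.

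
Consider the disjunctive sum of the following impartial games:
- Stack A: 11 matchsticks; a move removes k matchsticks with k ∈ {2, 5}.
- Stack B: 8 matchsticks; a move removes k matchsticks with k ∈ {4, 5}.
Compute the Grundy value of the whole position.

2

Build the Grundy sequence for stack A with g(k) = mex{g(k−s) : s ∈ {2, 5}, s ≤ k}:
k:     0  1  2  3  4  5  6  7  8  9 10 11
g(k):  0  0  1  1  0  2  1  0  0  1  1  0
So g(11) = 0.
Grundy values for stack B (subtraction set {4, 5}):
k:     0  1  2  3  4  5  6  7  8
g(k):  0  0  0  0  1  1  1  1  2
So g(8) = 2.
By the Sprague-Grundy theorem, the Grundy value of a sum of independent games is the XOR of the component values.
Combined value = 0 ⊕ 2 = 2.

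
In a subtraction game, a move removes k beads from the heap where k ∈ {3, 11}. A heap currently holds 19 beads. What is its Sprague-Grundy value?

1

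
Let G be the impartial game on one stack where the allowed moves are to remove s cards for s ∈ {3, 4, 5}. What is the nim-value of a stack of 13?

1

Grundy values for subtraction set {3, 4, 5}:
k:     0  1  2  3  4  5  6  7  8  9 10 11 12 13
g(k):  0  0  0  1  1  1  2  2  0  0  0  1  1  1
So g(13) = 1.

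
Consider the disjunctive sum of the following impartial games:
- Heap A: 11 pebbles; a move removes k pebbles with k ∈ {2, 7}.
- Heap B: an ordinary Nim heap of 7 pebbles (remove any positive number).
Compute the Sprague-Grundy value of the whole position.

6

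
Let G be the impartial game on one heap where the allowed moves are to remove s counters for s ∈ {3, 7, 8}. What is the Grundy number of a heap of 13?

Grundy values for subtraction set {3, 7, 8}:
k:     0  1  2  3  4  5  6  7  8  9 10 11 12 13
g(k):  0  0  0  1  1  1  0  2  2  1  3  0  0  2
So g(13) = 2.

2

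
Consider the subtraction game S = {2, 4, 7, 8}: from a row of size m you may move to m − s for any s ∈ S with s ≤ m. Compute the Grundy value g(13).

Build the Grundy sequence with g(k) = mex{g(k−s) : s ∈ {2, 4, 7, 8}, s ≤ k}:
g(0) = mex{} = 0
g(1) = mex{} = 0
g(2) = mex{0} = 1
g(3) = mex{0} = 1
g(4) = mex{0,1} = 2
g(5) = mex{0,1} = 2
g(6) = mex{1,2} = 0
g(7) = mex{0,1,2} = 3
g(8) = mex{0,2} = 1
g(9) = mex{0,1,2,3} = 4
g(10) = mex{0,1} = 2
g(11) = mex{1,2,3,4} = 0
g(12) = mex{1,2} = 0
g(13) = mex{0,2,4} = 1
So g(13) = 1.

1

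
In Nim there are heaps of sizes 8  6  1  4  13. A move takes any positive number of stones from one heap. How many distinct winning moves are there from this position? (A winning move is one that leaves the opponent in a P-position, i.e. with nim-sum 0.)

3

Compute the nim-sum pairwise:
8 ⊕ 6 = 14
14 ⊕ 1 = 15
15 ⊕ 4 = 11
11 ⊕ 13 = 6
The overall nim-sum is X = 6. A heap of size p has a winning move iff p XOR X < p (reduce it to p XOR X).
  8: 8 XOR 6 = 14 ≥ 8 — no move.
  6: 6 XOR 6 = 0 < 6 — winning move (to 0).
  1: 1 XOR 6 = 7 ≥ 1 — no move.
  4: 4 XOR 6 = 2 < 4 — winning move (to 2).
  13: 13 XOR 6 = 11 < 13 — winning move (to 11).
That gives 3 winning moves.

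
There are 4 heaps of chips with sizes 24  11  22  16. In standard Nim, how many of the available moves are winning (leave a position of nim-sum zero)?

Compute the nim-sum pairwise:
24 XOR 11 = 19
19 XOR 22 = 5
5 XOR 16 = 21
The overall nim-sum is X = 21. A heap of size p has a winning move iff p XOR X < p (reduce it to p XOR X).
  24: 24 XOR 21 = 13 < 24 — winning move (to 13).
  11: 11 XOR 21 = 30 ≥ 11 — no move.
  22: 22 XOR 21 = 3 < 22 — winning move (to 3).
  16: 16 XOR 21 = 5 < 16 — winning move (to 5).
That gives 3 winning moves.

3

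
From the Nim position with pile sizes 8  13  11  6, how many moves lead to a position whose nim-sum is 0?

3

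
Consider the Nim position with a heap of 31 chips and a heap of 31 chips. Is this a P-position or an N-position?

Nim-sum: 31 XOR 31 = 0.
The nim-sum is 0, so this is a P-position: the player to move is in a losing position under optimal play.

P-position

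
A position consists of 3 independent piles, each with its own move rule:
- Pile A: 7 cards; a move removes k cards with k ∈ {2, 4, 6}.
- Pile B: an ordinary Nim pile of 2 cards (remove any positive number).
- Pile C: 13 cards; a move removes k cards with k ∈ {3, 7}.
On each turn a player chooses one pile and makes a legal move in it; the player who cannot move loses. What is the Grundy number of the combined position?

Build the Grundy sequence for pile A with g(k) = mex{g(k−s) : s ∈ {2, 4, 6}, s ≤ k}:
g(0) = mex{} = 0
g(1) = mex{} = 0
g(2) = mex{0} = 1
g(3) = mex{0} = 1
g(4) = mex{0,1} = 2
g(5) = mex{0,1} = 2
g(6) = mex{0,1,2} = 3
g(7) = mex{0,1,2} = 3
So g(7) = 3.
Pile B is a plain Nim pile of size 2, so its Grundy value is 2.
Build the Grundy sequence for pile C with g(k) = mex{g(k−s) : s ∈ {3, 7}, s ≤ k}:
g(0) = mex{} = 0
g(1) = mex{} = 0
g(2) = mex{} = 0
g(3) = mex{0} = 1
g(4) = mex{0} = 1
g(5) = mex{0} = 1
g(6) = mex{1} = 0
g(7) = mex{0,1} = 2
g(8) = mex{0,1} = 2
g(9) = mex{0} = 1
g(10) = mex{1,2} = 0
g(11) = mex{1,2} = 0
g(12) = mex{1} = 0
g(13) = mex{0} = 1
So g(13) = 1.
By the Sprague-Grundy theorem, the Grundy value of a sum of independent games is the XOR of the component values.
Combined value = 3 XOR 2 XOR 1 = 0.

0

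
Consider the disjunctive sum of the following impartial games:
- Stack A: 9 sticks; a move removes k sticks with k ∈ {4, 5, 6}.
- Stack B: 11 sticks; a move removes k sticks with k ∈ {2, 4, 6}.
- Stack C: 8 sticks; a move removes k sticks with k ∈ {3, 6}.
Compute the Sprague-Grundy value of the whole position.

1

For stack A, compute g(0), g(1), … with moves {4, 5, 6}:
k:     0  1  2  3  4  5  6  7  8  9
g(k):  0  0  0  0  1  1  1  1  2  2
So g(9) = 2.
For stack B, compute g(0), g(1), … with moves {2, 4, 6}:
k:     0  1  2  3  4  5  6  7  8  9 10 11
g(k):  0  0  1  1  2  2  3  3  0  0  1  1
So g(11) = 1.
Build the Grundy sequence for stack C with g(k) = mex{g(k−s) : s ∈ {3, 6}, s ≤ k}:
k:     0  1  2  3  4  5  6  7  8
g(k):  0  0  0  1  1  1  2  2  2
So g(8) = 2.
By the Sprague-Grundy theorem, the Grundy value of a sum of independent games is the XOR of the component values.
Combined value = 2 ⊕ 1 ⊕ 2 = 1.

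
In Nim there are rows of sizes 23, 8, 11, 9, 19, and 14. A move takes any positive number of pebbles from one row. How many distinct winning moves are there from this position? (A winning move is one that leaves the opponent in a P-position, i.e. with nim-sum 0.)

Compute the nim-sum pairwise:
23 ⊕ 8 = 31
31 ⊕ 11 = 20
20 ⊕ 9 = 29
29 ⊕ 19 = 14
14 ⊕ 14 = 0
The nim-sum is already 0, so every move leaves a nonzero nim-sum — there are no winning moves.

0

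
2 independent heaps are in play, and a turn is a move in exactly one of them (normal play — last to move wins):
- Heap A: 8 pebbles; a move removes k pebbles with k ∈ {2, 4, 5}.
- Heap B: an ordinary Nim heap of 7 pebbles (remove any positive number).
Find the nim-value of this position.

7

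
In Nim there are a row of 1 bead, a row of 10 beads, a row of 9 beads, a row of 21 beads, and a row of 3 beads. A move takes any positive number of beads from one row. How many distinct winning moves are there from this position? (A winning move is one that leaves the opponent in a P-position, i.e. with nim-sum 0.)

In binary:
  00001  (1)
  01010  (10)
  01001  (9)
  10101  (21)
  00011  (3)
  -----
  10100  (20)
The overall nim-sum is X = 20. A row of size p has a winning move iff p XOR X < p (reduce it to p XOR X).
  1: 1 XOR 20 = 21 ≥ 1 — no move.
  10: 10 XOR 20 = 30 ≥ 10 — no move.
  9: 9 XOR 20 = 29 ≥ 9 — no move.
  21: 21 XOR 20 = 1 < 21 — winning move (to 1).
  3: 3 XOR 20 = 23 ≥ 3 — no move.
That gives 1 winning move.

1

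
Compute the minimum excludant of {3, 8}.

0

0 is not in the set, so the mex is 0.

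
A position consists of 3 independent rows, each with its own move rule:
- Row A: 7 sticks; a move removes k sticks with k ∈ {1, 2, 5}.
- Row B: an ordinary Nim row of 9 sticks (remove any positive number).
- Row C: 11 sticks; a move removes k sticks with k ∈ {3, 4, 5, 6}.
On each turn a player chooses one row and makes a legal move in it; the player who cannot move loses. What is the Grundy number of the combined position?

Grundy values for row A (subtraction set {1, 2, 5}):
k:     0  1  2  3  4  5  6  7
g(k):  0  1  2  0  1  2  0  1
So g(7) = 1.
Row B is a plain Nim row of size 9, so its Grundy value is 9.
Build the Grundy sequence for row C with g(k) = mex{g(k−s) : s ∈ {3, 4, 5, 6}, s ≤ k}:
g(0) = mex{} = 0
g(1) = mex{} = 0
g(2) = mex{} = 0
g(3) = mex{0} = 1
g(4) = mex{0} = 1
g(5) = mex{0} = 1
g(6) = mex{0,1} = 2
g(7) = mex{0,1} = 2
g(8) = mex{0,1} = 2
g(9) = mex{1,2} = 0
g(10) = mex{1,2} = 0
g(11) = mex{1,2} = 0
So g(11) = 0.
By the Sprague-Grundy theorem, the Grundy value of a sum of independent games is the XOR of the component values.
Combined value = 1 XOR 9 XOR 0 = 8.

8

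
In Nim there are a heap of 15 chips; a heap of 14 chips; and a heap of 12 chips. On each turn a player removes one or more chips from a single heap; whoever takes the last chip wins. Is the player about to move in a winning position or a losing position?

Winning position

Compute the nim-sum pairwise:
15 XOR 14 = 1
1 XOR 12 = 13
The nim-sum is 13 ≠ 0, so this is an N-position: the player to move can win.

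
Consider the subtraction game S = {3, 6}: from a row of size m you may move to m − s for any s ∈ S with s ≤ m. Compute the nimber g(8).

2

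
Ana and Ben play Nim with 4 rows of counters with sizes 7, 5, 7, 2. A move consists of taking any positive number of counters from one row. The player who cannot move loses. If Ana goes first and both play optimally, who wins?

Ana wins

Compute the nim-sum pairwise:
7 XOR 5 = 2
2 XOR 7 = 5
5 XOR 2 = 7
The nim-sum is 7 ≠ 0, so this is an N-position: the player to move can win; Ana has a winning move.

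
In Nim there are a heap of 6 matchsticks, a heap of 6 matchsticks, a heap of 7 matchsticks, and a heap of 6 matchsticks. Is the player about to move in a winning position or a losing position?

Winning position

In binary:
  110  (6)
  110  (6)
  111  (7)
  110  (6)
  ---
  001  (1)
The nim-sum is 1 ≠ 0, so this is an N-position: the player to move can win.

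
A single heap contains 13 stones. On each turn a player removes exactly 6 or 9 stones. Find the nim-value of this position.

2

Grundy values for subtraction set {6, 9}:
k:     0  1  2  3  4  5  6  7  8  9 10 11 12 13
g(k):  0  0  0  0  0  0  1  1  1  1  1  1  2  2
So g(13) = 2.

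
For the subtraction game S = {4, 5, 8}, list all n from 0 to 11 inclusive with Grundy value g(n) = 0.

0, 1, 2, 3

Build the Grundy sequence with g(k) = mex{g(k−s) : s ∈ {4, 5, 8}, s ≤ k}:
k:     0  1  2  3  4  5  6  7  8  9 10 11
g(k):  0  0  0  0  1  1  1  1  2  2  2  2
The P-positions (g = 0) in 0..11 are 0, 1, 2, 3.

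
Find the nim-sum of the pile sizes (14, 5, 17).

26

Nim-sum: 14 ⊕ 5 ⊕ 17 = 26.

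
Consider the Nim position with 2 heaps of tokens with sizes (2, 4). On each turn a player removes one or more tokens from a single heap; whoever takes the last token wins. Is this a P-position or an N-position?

N-position

Compute the nim-sum pairwise:
2 ^ 4 = 6
The nim-sum is 6 ≠ 0, so this is an N-position: the player to move can win.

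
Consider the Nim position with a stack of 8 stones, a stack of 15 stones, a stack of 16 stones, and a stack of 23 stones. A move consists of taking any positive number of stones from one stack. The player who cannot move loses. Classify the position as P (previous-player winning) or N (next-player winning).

Compute the nim-sum pairwise:
8 ⊕ 15 = 7
7 ⊕ 16 = 23
23 ⊕ 23 = 0
The nim-sum is 0, so this is a P-position: the player to move is in a losing position under optimal play.

P-position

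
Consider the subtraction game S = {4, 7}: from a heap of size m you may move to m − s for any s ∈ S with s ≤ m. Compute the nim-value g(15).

Build the Grundy sequence with g(k) = mex{g(k−s) : s ∈ {4, 7}, s ≤ k}:
k:     0  1  2  3  4  5  6  7  8  9 10 11 12 13 14 15
g(k):  0  0  0  0  1  1  1  1  2  2  2  0  0  0  0  1
So g(15) = 1.

1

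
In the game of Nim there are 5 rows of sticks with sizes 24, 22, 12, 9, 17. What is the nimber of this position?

26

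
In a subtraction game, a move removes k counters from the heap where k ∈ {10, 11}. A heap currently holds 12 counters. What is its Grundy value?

1

Grundy values for subtraction set {10, 11}:
k:     0  1  2  3  4  5  6  7  8  9 10 11 12
g(k):  0  0  0  0  0  0  0  0  0  0  1  1  1
So g(12) = 1.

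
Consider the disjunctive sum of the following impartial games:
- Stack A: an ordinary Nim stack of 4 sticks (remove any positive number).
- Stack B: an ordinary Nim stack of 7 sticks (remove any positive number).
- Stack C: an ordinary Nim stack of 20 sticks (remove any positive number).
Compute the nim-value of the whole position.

Stack A is a plain Nim stack of size 4, so its Grundy value is 4.
Stack B is a plain Nim stack of size 7, so its Grundy value is 7.
Stack C is a plain Nim stack of size 20, so its Grundy value is 20.
By the Sprague-Grundy theorem, the Grundy value of a sum of independent games is the XOR of the component values.
Combined value = 4 ⊕ 7 ⊕ 20 = 23.

23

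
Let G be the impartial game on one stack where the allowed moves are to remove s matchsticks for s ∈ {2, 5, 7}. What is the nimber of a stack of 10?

0

Grundy values for subtraction set {2, 5, 7}:
g(0) = mex{} = 0
g(1) = mex{} = 0
g(2) = mex{0} = 1
g(3) = mex{0} = 1
g(4) = mex{1} = 0
g(5) = mex{0,1} = 2
g(6) = mex{0} = 1
g(7) = mex{0,1,2} = 3
g(8) = mex{0,1} = 2
g(9) = mex{0,1,3} = 2
g(10) = mex{1,2} = 0
So g(10) = 0.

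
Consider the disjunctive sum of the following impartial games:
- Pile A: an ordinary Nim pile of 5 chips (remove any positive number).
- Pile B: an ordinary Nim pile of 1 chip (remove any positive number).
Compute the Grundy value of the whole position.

4

Pile A is a plain Nim pile of size 5, so its Grundy value is 5.
Pile B is a plain Nim pile of size 1, so its Grundy value is 1.
By the Sprague-Grundy theorem, the Grundy value of a sum of independent games is the XOR of the component values.
Combined value = 5 ⊕ 1 = 4.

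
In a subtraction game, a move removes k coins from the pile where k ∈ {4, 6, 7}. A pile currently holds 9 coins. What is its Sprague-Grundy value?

2

Grundy values for subtraction set {4, 6, 7}:
k:     0  1  2  3  4  5  6  7  8  9
g(k):  0  0  0  0  1  1  1  1  2  2
So g(9) = 2.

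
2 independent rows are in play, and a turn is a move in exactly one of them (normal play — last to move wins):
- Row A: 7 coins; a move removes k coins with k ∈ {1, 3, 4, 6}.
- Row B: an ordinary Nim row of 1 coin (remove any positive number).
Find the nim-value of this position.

Grundy values for row A (subtraction set {1, 3, 4, 6}):
g(0) = mex{} = 0
g(1) = mex{0} = 1
g(2) = mex{1} = 0
g(3) = mex{0} = 1
g(4) = mex{0,1} = 2
g(5) = mex{0,1,2} = 3
g(6) = mex{0,1,3} = 2
g(7) = mex{1,2} = 0
So g(7) = 0.
Row B is a plain Nim row of size 1, so its Grundy value is 1.
The value of a disjunctive sum is the nim-sum of the parts.
Combined value = 0 XOR 1 = 1.

1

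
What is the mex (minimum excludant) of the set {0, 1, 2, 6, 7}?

The values 0, 1, 2 are all present; 3 is the first non-negative integer missing from the set.

3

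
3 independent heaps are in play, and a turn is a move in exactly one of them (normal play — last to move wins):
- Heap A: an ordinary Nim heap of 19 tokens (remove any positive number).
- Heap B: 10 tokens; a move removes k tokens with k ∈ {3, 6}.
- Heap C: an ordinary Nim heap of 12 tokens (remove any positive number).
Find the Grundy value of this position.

Heap A is a plain Nim heap of size 19, so its Grundy value is 19.
Build the Grundy sequence for heap B with g(k) = mex{g(k−s) : s ∈ {3, 6}, s ≤ k}:
k:     0  1  2  3  4  5  6  7  8  9 10
g(k):  0  0  0  1  1  1  2  2  2  0  0
So g(10) = 0.
Heap C is a plain Nim heap of size 12, so its Grundy value is 12.
The value of a disjunctive sum is the nim-sum of the parts.
Combined value = 19 ⊕ 0 ⊕ 12 = 31.

31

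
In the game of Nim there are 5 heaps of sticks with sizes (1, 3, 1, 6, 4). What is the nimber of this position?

Compute the nim-sum pairwise:
1 ^ 3 = 2
2 ^ 1 = 3
3 ^ 6 = 5
5 ^ 4 = 1

1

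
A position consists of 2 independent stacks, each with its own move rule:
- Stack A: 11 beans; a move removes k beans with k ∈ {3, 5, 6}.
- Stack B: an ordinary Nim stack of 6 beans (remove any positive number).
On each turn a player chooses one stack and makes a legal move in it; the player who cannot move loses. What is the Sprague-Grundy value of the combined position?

Grundy values for stack A (subtraction set {3, 5, 6}):
g(0) = mex{} = 0
g(1) = mex{} = 0
g(2) = mex{} = 0
g(3) = mex{0} = 1
g(4) = mex{0} = 1
g(5) = mex{0} = 1
g(6) = mex{0,1} = 2
g(7) = mex{0,1} = 2
g(8) = mex{0,1} = 2
g(9) = mex{1,2} = 0
g(10) = mex{1,2} = 0
g(11) = mex{1,2} = 0
So g(11) = 0.
Stack B is a plain Nim stack of size 6, so its Grundy value is 6.
The value of a disjunctive sum is the nim-sum of the parts.
Combined value = 0 ⊕ 6 = 6.

6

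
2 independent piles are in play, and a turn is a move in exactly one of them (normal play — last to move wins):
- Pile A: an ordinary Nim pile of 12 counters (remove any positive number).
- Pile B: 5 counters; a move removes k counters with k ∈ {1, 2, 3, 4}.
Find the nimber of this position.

Pile A is a plain Nim pile of size 12, so its Grundy value is 12.
Grundy values for pile B (subtraction set {1, 2, 3, 4}):
g(0) = mex{} = 0
g(1) = mex{0} = 1
g(2) = mex{0,1} = 2
g(3) = mex{0,1,2} = 3
g(4) = mex{0,1,2,3} = 4
g(5) = mex{1,2,3,4} = 0
So g(5) = 0.
The value of a disjunctive sum is the nim-sum of the parts.
Combined value = 12 XOR 0 = 12.

12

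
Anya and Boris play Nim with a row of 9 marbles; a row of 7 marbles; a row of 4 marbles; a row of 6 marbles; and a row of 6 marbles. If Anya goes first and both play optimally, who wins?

Anya wins

Bitwise XOR of the heap sizes:
  1001  (9)
  0111  (7)
  0100  (4)
  0110  (6)
  0110  (6)
  ----
  1010  (10)
The nim-sum is 10 ≠ 0, so this is an N-position: the player to move can win; Anya has a winning move.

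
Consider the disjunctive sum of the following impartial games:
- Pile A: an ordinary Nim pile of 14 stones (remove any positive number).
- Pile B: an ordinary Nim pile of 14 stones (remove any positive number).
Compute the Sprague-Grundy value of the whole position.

Pile A is a plain Nim pile of size 14, so its Grundy value is 14.
Pile B is a plain Nim pile of size 14, so its Grundy value is 14.
By the Sprague-Grundy theorem, the Grundy value of a sum of independent games is the XOR of the component values.
Combined value = 14 XOR 14 = 0.

0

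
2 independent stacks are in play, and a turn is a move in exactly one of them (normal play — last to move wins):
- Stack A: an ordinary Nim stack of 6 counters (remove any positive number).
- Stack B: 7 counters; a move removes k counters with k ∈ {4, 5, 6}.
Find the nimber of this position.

Stack A is a plain Nim stack of size 6, so its Grundy value is 6.
Grundy values for stack B (subtraction set {4, 5, 6}):
g(0) = mex{} = 0
g(1) = mex{} = 0
g(2) = mex{} = 0
g(3) = mex{} = 0
g(4) = mex{0} = 1
g(5) = mex{0} = 1
g(6) = mex{0} = 1
g(7) = mex{0} = 1
So g(7) = 1.
By the Sprague-Grundy theorem, the Grundy value of a sum of independent games is the XOR of the component values.
Combined value = 6 XOR 1 = 7.

7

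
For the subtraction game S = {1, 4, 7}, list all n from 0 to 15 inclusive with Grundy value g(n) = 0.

0, 2, 5, 8, 10, 13

Grundy values for subtraction set {1, 4, 7}:
k:     0  1  2  3  4  5  6  7  8  9 10 11 12 13 14 15
g(k):  0  1  0  1  2  0  1  2  0  1  0  1  2  0  1  2
The P-positions (g = 0) in 0..15 are 0, 2, 5, 8, 10, 13.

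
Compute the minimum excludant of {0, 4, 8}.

1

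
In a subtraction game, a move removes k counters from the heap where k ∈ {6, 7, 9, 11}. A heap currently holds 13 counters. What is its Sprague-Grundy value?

Build the Grundy sequence with g(k) = mex{g(k−s) : s ∈ {6, 7, 9, 11}, s ≤ k}:
g(0) = mex{} = 0
g(1) = mex{} = 0
g(2) = mex{} = 0
g(3) = mex{} = 0
g(4) = mex{} = 0
g(5) = mex{} = 0
g(6) = mex{0} = 1
g(7) = mex{0} = 1
g(8) = mex{0} = 1
g(9) = mex{0} = 1
g(10) = mex{0} = 1
g(11) = mex{0} = 1
g(12) = mex{0,1} = 2
g(13) = mex{0,1} = 2
So g(13) = 2.

2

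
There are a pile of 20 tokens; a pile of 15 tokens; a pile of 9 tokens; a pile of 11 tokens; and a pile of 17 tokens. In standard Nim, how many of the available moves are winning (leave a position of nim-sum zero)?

3

Compute the nim-sum pairwise:
20 ⊕ 15 = 27
27 ⊕ 9 = 18
18 ⊕ 11 = 25
25 ⊕ 17 = 8
The overall nim-sum is X = 8. A pile of size p has a winning move iff p XOR X < p (reduce it to p XOR X).
  20: 20 XOR 8 = 28 ≥ 20 — no move.
  15: 15 XOR 8 = 7 < 15 — winning move (to 7).
  9: 9 XOR 8 = 1 < 9 — winning move (to 1).
  11: 11 XOR 8 = 3 < 11 — winning move (to 3).
  17: 17 XOR 8 = 25 ≥ 17 — no move.
That gives 3 winning moves.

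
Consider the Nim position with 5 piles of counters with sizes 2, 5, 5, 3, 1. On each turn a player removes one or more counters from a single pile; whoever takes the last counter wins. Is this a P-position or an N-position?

P-position

Compute the nim-sum pairwise:
2 ⊕ 5 = 7
7 ⊕ 5 = 2
2 ⊕ 3 = 1
1 ⊕ 1 = 0
The nim-sum is 0, so this is a P-position: the player to move is in a losing position under optimal play.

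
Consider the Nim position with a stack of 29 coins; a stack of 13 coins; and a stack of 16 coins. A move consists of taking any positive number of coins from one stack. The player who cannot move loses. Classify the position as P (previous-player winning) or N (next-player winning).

P-position

Nim-sum: 29 XOR 13 XOR 16 = 0.
The nim-sum is 0, so this is a P-position: the player to move is in a losing position under optimal play.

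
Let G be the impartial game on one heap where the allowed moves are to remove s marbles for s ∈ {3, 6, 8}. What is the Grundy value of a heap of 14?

Compute g(0), g(1), … for moves {3, 6, 8}:
g(0) = mex{} = 0
g(1) = mex{} = 0
g(2) = mex{} = 0
g(3) = mex{0} = 1
g(4) = mex{0} = 1
g(5) = mex{0} = 1
g(6) = mex{0,1} = 2
g(7) = mex{0,1} = 2
g(8) = mex{0,1} = 2
g(9) = mex{0,1,2} = 3
g(10) = mex{0,1,2} = 3
g(11) = mex{1,2} = 0
g(12) = mex{1,2,3} = 0
g(13) = mex{1,2,3} = 0
g(14) = mex{0,2} = 1
So g(14) = 1.

1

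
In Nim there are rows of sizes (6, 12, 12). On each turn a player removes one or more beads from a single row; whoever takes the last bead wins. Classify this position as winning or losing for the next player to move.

Compute the nim-sum pairwise:
6 ⊕ 12 = 10
10 ⊕ 12 = 6
The nim-sum is 6 ≠ 0, so this is an N-position: the player to move can win.

Winning position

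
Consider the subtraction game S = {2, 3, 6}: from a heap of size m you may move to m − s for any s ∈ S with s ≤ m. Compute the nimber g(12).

Compute g(0), g(1), … for moves {2, 3, 6}:
k:     0  1  2  3  4  5  6  7  8  9 10 11 12
g(k):  0  0  1  1  2  0  3  1  2  0  0  1  1
So g(12) = 1.

1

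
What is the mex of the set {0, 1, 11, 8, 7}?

2

The values 0, 1 are all present; 2 is the first non-negative integer missing from the set.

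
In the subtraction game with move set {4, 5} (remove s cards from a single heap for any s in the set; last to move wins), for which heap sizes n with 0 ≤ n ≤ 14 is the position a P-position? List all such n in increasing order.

0, 1, 2, 3, 9, 10, 11, 12

Compute g(0), g(1), … for moves {4, 5}:
k:     0  1  2  3  4  5  6  7  8  9 10 11 12 13 14
g(k):  0  0  0  0  1  1  1  1  2  0  0  0  0  1  1
The P-positions (g = 0) in 0..14 are 0, 1, 2, 3, 9, 10, 11, 12.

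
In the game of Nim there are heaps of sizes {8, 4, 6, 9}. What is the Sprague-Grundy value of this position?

Nim-sum: 8 ⊕ 4 ⊕ 6 ⊕ 9 = 3.

3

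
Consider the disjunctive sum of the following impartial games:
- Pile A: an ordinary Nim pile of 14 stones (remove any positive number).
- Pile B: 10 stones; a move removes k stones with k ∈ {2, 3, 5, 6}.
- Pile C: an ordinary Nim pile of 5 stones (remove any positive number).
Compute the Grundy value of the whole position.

Pile A is a plain Nim pile of size 14, so its Grundy value is 14.
Grundy values for pile B (subtraction set {2, 3, 5, 6}):
k:     0  1  2  3  4  5  6  7  8  9 10
g(k):  0  0  1  1  2  2  3  3  0  0  1
So g(10) = 1.
Pile C is a plain Nim pile of size 5, so its Grundy value is 5.
The value of a disjunctive sum is the nim-sum of the parts.
Combined value = 14 XOR 1 XOR 5 = 10.

10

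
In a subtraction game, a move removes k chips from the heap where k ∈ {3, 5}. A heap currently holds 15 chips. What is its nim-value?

Compute g(0), g(1), … for moves {3, 5}:
k:     0  1  2  3  4  5  6  7  8  9 10 11 12 13 14 15
g(k):  0  0  0  1  1  1  2  2  0  0  0  1  1  1  2  2
So g(15) = 2.

2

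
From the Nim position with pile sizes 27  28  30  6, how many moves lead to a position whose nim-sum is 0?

Compute the nim-sum pairwise:
27 XOR 28 = 7
7 XOR 30 = 25
25 XOR 6 = 31
The overall nim-sum is X = 31. A pile of size p has a winning move iff p XOR X < p (reduce it to p XOR X).
  27: 27 XOR 31 = 4 < 27 — winning move (to 4).
  28: 28 XOR 31 = 3 < 28 — winning move (to 3).
  30: 30 XOR 31 = 1 < 30 — winning move (to 1).
  6: 6 XOR 31 = 25 ≥ 6 — no move.
That gives 3 winning moves.

3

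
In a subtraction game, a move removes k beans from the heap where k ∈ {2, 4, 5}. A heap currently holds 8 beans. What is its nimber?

Build the Grundy sequence with g(k) = mex{g(k−s) : s ∈ {2, 4, 5}, s ≤ k}:
k:     0  1  2  3  4  5  6  7  8
g(k):  0  0  1  1  2  2  3  0  0
So g(8) = 0.

0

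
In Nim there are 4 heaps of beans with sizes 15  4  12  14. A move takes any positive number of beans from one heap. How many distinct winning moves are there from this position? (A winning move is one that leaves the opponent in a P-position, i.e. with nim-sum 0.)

Compute the nim-sum pairwise:
15 ^ 4 = 11
11 ^ 12 = 7
7 ^ 14 = 9
The overall nim-sum is X = 9. A heap of size p has a winning move iff p XOR X < p (reduce it to p XOR X).
  15: 15 XOR 9 = 6 < 15 — winning move (to 6).
  4: 4 XOR 9 = 13 ≥ 4 — no move.
  12: 12 XOR 9 = 5 < 12 — winning move (to 5).
  14: 14 XOR 9 = 7 < 14 — winning move (to 7).
That gives 3 winning moves.

3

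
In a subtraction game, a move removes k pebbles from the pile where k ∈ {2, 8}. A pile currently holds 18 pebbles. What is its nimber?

2

Grundy values for subtraction set {2, 8}:
k:     0  1  2  3  4  5  6  7  8  9 10 11 12 13 14 15 16 17 18
g(k):  0  0  1  1  0  0  1  1  2  2  0  0  1  1  0  0  1  1  2
So g(18) = 2.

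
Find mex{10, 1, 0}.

2

The values 0, 1 are all present; 2 is the first non-negative integer missing from the set.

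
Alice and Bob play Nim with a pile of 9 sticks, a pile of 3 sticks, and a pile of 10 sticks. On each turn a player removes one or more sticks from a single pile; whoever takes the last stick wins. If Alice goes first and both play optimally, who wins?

Compute the nim-sum pairwise:
9 XOR 3 = 10
10 XOR 10 = 0
The nim-sum is 0, so this is a P-position: the player to move is in a losing position under optimal play; Alice is about to move from it and so loses — Bob wins.

Bob wins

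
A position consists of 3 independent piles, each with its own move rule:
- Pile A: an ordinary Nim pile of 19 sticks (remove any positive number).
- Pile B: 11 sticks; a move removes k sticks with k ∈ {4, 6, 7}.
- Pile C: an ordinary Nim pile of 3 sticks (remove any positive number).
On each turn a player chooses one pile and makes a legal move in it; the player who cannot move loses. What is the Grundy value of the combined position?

16

Pile A is a plain Nim pile of size 19, so its Grundy value is 19.
Build the Grundy sequence for pile B with g(k) = mex{g(k−s) : s ∈ {4, 6, 7}, s ≤ k}:
k:     0  1  2  3  4  5  6  7  8  9 10 11
g(k):  0  0  0  0  1  1  1  1  2  2  2  0
So g(11) = 0.
Pile C is a plain Nim pile of size 3, so its Grundy value is 3.
By the Sprague-Grundy theorem, the Grundy value of a sum of independent games is the XOR of the component values.
Combined value = 19 XOR 0 XOR 3 = 16.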